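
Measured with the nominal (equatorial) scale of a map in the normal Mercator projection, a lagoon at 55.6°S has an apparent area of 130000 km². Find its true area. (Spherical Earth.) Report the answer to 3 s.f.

The Mercator projection is conformal; its linear scale factor is the same in every direction and equals sec φ = 1/cos φ.
Areal scale = k² = sec²φ = 1/cos²(55.6°) = 1/0.5650² = 3.133.
True area = apparent / (areal scale) = 130000 / 3.133 ≈ 41500 km².

41500 km²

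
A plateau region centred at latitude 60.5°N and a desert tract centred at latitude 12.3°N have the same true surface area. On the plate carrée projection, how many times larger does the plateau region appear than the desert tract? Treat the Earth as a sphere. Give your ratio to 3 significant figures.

1.98

For the equirectangular projection with φ₀ = 0 (plate carrée), h = 1 along meridians and k = sec φ along parallels.
Areal scale at 60.5°: h·k = 1.000 × 2.031 = 2.031.
Areal scale at 12.3°: h·k = 1.000 × 1.023 = 1.023.
Ratio = 2.031/1.023 ≈ 1.98.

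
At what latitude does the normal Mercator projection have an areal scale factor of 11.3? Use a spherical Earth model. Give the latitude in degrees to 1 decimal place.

72.7°

Mercator areal scale is sec²φ.
sec²φ = 11.3  ⇒  cos²φ = 0.08850  ⇒  cos φ = 0.2975.
φ = arccos(0.2975) ≈ 72.7°.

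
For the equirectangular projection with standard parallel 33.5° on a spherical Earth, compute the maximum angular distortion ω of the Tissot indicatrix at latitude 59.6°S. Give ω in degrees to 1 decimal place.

With standard parallel φ₀ = 33.5°, the equirectangular projection gives x = Rλ cos φ₀, y = Rφ, so h = 1 and k = cos 33.5° / cos φ.
At 59.6°: h = 1.000, k = 1.648; principal scales a = 1.648, b = 1.000.
sin(ω/2) = (a − b)/(a + b) = 0.6479/2.648 = 0.2447, so ω = 2 arcsin(0.2447) ≈ 28.3°.

28.3°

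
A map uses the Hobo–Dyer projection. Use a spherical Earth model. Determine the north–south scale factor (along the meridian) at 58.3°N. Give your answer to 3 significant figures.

0.662

The Hobo–Dyer projection is cylindrical equal-area with φ₀ = 37.5°. A cylindrical equal-area projection with standard parallel φ₀ has meridian scale h = cos φ / cos φ₀ and parallel scale k = cos φ₀ / cos φ (so areas are preserved, h·k = 1).
h = cos 58.3° / cos 37.5° = 0.5255/0.7934 = 0.6623.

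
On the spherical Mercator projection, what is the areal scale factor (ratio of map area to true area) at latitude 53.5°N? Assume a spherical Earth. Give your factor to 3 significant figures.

2.83

The Mercator projection is conformal; its linear scale factor is the same in every direction and equals sec φ = 1/cos φ.
Areal scale = k² = sec²φ = 1/cos²(53.5°) = 1/0.5948² = 2.826.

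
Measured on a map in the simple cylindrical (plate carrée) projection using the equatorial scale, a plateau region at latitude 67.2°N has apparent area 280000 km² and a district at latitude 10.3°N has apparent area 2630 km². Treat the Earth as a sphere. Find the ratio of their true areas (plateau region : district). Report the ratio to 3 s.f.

On the plate carrée, areal scale = h·k = 1 × sec φ, so true area = apparent × cos φ.
True area of plateau region: 280000 × cos(67.2°) = 280000 × 0.3875 = 108500 km².
True area of district: 2630 × cos(10.3°) = 2630 × 0.9839 = 2588 km².
Ratio = 108500 / 2588 ≈ 41.9.

41.9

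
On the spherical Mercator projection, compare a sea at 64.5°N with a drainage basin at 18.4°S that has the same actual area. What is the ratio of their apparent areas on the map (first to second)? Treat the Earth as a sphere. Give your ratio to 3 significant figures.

4.86

On Mercator, area is exaggerated by sec²φ = 1/cos²φ.
At 64.5°: sec²(64.5°) = 1/0.4305² = 5.395.
At 18.4°: sec²(18.4°) = 1/0.9489² = 1.111.
Ratio = 5.395/1.111 = cos²(18.4°)/cos²(64.5°) ≈ 4.86.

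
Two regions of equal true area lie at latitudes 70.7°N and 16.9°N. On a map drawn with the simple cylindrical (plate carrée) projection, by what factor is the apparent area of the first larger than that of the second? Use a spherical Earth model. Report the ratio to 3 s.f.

2.89

Plate carrée maps x = Rλ, y = Rφ. The meridian scale is h = 1 and the parallel scale is k = 1/cos φ = sec φ.
Areal scale at 70.7°: h·k = 1.000 × 3.026 = 3.026.
Areal scale at 16.9°: h·k = 1.000 × 1.045 = 1.045.
Ratio = 3.026/1.045 ≈ 2.89.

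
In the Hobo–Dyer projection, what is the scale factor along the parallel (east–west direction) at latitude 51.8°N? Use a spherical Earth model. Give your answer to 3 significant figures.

1.28

Hobo–Dyer is a cylindrical equal-area projection with standard parallels at ±37.5°. Cylindrical equal-area (φ₀ = 37.5°): h = cos φ / cos 37.5° along meridians, k = cos 37.5° / cos φ along parallels; h·k = 1.
k = cos 37.5° / cos 51.8° = 0.7934/0.6184 = 1.283.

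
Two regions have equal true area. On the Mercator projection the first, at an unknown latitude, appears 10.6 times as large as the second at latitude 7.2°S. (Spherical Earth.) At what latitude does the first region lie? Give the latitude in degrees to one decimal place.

For equal true areas on Mercator, apparent areas scale as sec²φ, so the ratio is cos²φ₂ / cos²φ₁.
cos²φ₂ / cos²φ₁ = 10.6  ⇒  cos φ₁ = cos 7.2° / √10.6 = 0.9921/3.256 = 0.3047.
φ₁ = arccos(0.3047) ≈ 72.3°.

72.3°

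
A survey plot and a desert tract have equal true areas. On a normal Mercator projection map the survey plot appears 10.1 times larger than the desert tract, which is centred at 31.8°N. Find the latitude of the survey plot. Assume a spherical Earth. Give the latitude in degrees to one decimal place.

74.5°

Mercator areal scale is sec²φ, so apparent-area ratio = sec²φ₁ / sec²φ₂ = cos²φ₂ / cos²φ₁.
cos²φ₂ / cos²φ₁ = 10.1  ⇒  cos φ₁ = cos 31.8° / √10.1 = 0.8499/3.178 = 0.2674.
φ₁ = arccos(0.2674) ≈ 74.5°.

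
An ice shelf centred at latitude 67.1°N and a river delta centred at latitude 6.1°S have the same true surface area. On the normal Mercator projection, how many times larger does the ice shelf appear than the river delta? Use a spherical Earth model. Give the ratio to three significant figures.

6.53

Mercator is conformal with k = sec φ, so areal scale = k² = sec²φ.
At 67.1°: sec²(67.1°) = 1/0.3891² = 6.604.
At 6.1°: sec²(6.1°) = 1/0.9943² = 1.011.
Ratio = 6.604/1.011 = cos²(6.1°)/cos²(67.1°) ≈ 6.53.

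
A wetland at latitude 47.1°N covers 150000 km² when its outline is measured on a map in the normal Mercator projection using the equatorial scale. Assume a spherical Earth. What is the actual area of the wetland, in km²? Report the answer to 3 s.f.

For Mercator, h = k = sec φ (a conformal cylindrical projection has a single point scale, 1/cos φ).
Areal scale = k² = sec²φ = 1/cos²(47.1°) = 1/0.6807² = 2.158.
True area = apparent / (areal scale) = 150000 / 2.158 ≈ 69500 km².

69500 km²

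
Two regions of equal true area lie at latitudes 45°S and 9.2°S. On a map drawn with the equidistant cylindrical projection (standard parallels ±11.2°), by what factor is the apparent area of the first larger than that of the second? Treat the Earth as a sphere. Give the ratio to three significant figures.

In the equirectangular projection with standard parallel φ₀ = 11.2° (x = Rλ cos φ₀, y = Rφ), meridians are true-scale (h = 1) and the parallel scale is k = cos φ₀ / cos φ.
Areal scale at 45°: h·k = 1.000 × 1.387 = 1.387.
Areal scale at 9.2°: h·k = 1.000 × 0.9937 = 0.9937.
Ratio = 1.387/0.9937 ≈ 1.40.

1.40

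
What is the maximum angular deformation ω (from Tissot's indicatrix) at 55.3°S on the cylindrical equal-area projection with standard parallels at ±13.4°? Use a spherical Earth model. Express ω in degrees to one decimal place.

58.7°

For cylindrical equal-area with standard parallel φ₀, h = cos φ / cos φ₀ and k = cos φ₀ / cos φ, so h·k = 1.
At 55.3°: h = 0.5852, k = 1.709; principal scales a = 1.709, b = 0.5852.
sin(ω/2) = (a − b)/(a + b) = 1.124/2.294 = 0.4898, so ω = 2 arcsin(0.4898) ≈ 58.7°.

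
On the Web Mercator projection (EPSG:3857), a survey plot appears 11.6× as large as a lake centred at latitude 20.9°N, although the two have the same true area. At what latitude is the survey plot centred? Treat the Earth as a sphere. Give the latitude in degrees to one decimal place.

74.1°

Mercator areal scale is sec²φ, so apparent-area ratio = sec²φ₁ / sec²φ₂ = cos²φ₂ / cos²φ₁.
cos²φ₂ / cos²φ₁ = 11.6  ⇒  cos φ₁ = cos 20.9° / √11.6 = 0.9342/3.406 = 0.2743.
φ₁ = arccos(0.2743) ≈ 74.1°.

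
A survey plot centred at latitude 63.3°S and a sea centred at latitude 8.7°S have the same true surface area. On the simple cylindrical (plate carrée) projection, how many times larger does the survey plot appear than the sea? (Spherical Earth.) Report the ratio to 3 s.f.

2.20

For the equirectangular projection with φ₀ = 0 (plate carrée), h = 1 along meridians and k = sec φ along parallels.
Areal scale at 63.3°: h·k = 1.000 × 2.226 = 2.226.
Areal scale at 8.7°: h·k = 1.000 × 1.012 = 1.012.
Ratio = 2.226/1.012 ≈ 2.20.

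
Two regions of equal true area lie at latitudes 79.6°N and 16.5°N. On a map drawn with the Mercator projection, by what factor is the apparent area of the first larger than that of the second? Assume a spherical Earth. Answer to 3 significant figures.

28.2

On Mercator, area is exaggerated by sec²φ = 1/cos²φ.
At 79.6°: sec²(79.6°) = 1/0.1805² = 30.69.
At 16.5°: sec²(16.5°) = 1/0.9588² = 1.088.
Ratio = 30.69/1.088 = cos²(16.5°)/cos²(79.6°) ≈ 28.2.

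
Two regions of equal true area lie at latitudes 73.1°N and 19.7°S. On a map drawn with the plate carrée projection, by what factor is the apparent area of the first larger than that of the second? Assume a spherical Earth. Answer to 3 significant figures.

3.24

In the plate carrée (x = Rλ, y = Rφ), meridians are true-scale (h = 1) and parallels are stretched by k = sec φ.
Areal scale at 73.1°: h·k = 1.000 × 3.440 = 3.440.
Areal scale at 19.7°: h·k = 1.000 × 1.062 = 1.062.
Ratio = 3.440/1.062 ≈ 3.24.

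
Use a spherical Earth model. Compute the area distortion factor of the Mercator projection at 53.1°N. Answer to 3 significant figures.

For Mercator, h = k = sec φ (a conformal cylindrical projection has a single point scale, 1/cos φ).
Areal scale = k² = sec²φ = 1/cos²(53.1°) = 1/0.6004² = 2.774.

2.77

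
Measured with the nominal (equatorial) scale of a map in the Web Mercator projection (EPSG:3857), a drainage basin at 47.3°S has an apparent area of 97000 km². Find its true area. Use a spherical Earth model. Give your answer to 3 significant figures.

For Mercator, h = k = sec φ (a conformal cylindrical projection has a single point scale, 1/cos φ).
Areal scale = k² = sec²φ = 1/cos²(47.3°) = 1/0.6782² = 2.174.
True area = apparent / (areal scale) = 97000 / 2.174 ≈ 44600 km².

44600 km²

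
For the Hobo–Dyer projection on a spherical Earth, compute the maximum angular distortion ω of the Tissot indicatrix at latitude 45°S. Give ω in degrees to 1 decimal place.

The Hobo–Dyer projection is cylindrical equal-area with φ₀ = 37.5°. For cylindrical equal-area with standard parallel φ₀, h = cos φ / cos φ₀ and k = cos φ₀ / cos φ, so h·k = 1.
At 45°: h = 0.8913, k = 1.122; principal scales a = 1.122, b = 0.8913.
sin(ω/2) = (a − b)/(a + b) = 0.2307/2.013 = 0.1146, so ω = 2 arcsin(0.1146) ≈ 13.2°.

13.2°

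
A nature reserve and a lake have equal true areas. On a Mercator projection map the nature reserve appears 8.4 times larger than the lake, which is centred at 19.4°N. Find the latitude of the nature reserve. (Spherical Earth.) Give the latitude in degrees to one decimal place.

71.0°

For equal true areas on Mercator, apparent areas scale as sec²φ, so the ratio is cos²φ₂ / cos²φ₁.
cos²φ₂ / cos²φ₁ = 8.4  ⇒  cos φ₁ = cos 19.4° / √8.4 = 0.9432/2.898 = 0.3254.
φ₁ = arccos(0.3254) ≈ 71.0°.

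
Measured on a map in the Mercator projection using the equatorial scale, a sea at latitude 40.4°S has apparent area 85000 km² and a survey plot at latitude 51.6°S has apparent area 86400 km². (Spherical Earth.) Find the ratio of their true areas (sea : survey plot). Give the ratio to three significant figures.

Mercator's areal exaggeration is sec²φ; hence true area = (apparent area) · cos²φ.
True area of sea: 85000 × cos²(40.4°) = 85000 × 0.5799 = 49290 km².
True area of survey plot: 86400 × cos²(51.6°) = 86400 × 0.3858 = 33340 km².
Ratio = 49290 / 33340 ≈ 1.48.

1.48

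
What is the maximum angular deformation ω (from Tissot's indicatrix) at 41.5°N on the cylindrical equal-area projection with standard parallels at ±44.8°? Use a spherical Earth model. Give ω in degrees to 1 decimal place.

6.2°

Cylindrical equal-area (φ₀ = 44.8°): h = cos φ / cos 44.8° along meridians, k = cos 44.8° / cos φ along parallels; h·k = 1.
At 41.5°: h = 1.056, k = 0.9474; principal scales a = 1.056, b = 0.9474.
sin(ω/2) = (a − b)/(a + b) = 0.1081/2.003 = 0.05397, so ω = 2 arcsin(0.05397) ≈ 6.2°.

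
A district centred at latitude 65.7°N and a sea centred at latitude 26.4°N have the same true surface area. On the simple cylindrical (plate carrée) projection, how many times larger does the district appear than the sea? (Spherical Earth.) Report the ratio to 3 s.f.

Plate carrée maps x = Rλ, y = Rφ. The meridian scale is h = 1 and the parallel scale is k = 1/cos φ = sec φ.
Areal scale at 65.7°: h·k = 1.000 × 2.430 = 2.430.
Areal scale at 26.4°: h·k = 1.000 × 1.116 = 1.116.
Ratio = 2.430/1.116 ≈ 2.18.

2.18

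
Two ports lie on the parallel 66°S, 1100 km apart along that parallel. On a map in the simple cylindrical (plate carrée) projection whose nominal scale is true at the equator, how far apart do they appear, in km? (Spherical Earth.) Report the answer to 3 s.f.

Plate carrée maps x = Rλ, y = Rφ. The meridian scale is h = 1 and the parallel scale is k = 1/cos φ = sec φ.
Along the parallel, k = sec 66° = 1/0.4067 = 2.459.
Map distance = 1100 × 2.459 ≈ 2700 km.

2700 km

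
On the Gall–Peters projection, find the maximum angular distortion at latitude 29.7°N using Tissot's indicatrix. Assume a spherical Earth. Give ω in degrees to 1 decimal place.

Gall–Peters is a cylindrical equal-area projection with standard parallels at ±45°. For cylindrical equal-area with standard parallel φ₀, h = cos φ / cos φ₀ and k = cos φ₀ / cos φ, so h·k = 1.
At 29.7°: h = 1.228, k = 0.8140; principal scales a = 1.228, b = 0.8140.
sin(ω/2) = (a − b)/(a + b) = 0.4144/2.042 = 0.2029, so ω = 2 arcsin(0.2029) ≈ 23.4°.

23.4°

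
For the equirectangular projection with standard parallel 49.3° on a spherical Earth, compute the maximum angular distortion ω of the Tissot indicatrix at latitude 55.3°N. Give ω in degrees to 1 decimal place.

7.8°

In the equirectangular projection with standard parallel φ₀ = 49.3° (x = Rλ cos φ₀, y = Rφ), meridians are true-scale (h = 1) and the parallel scale is k = cos φ₀ / cos φ.
At 55.3°: h = 1.000, k = 1.145; principal scales a = 1.145, b = 1.000.
sin(ω/2) = (a − b)/(a + b) = 0.1455/2.145 = 0.06781, so ω = 2 arcsin(0.06781) ≈ 7.8°.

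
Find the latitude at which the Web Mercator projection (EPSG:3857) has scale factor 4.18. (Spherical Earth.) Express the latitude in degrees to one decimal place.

Mercator scale is k = sec φ = 1/cos φ.
1/cos φ = 4.18  ⇒  cos φ = 0.2392  ⇒  φ = arccos(0.2392) ≈ 76.2°.

76.2°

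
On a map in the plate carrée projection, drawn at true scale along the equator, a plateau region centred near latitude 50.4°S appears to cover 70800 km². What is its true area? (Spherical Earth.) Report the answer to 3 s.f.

Plate carrée maps x = Rλ, y = Rφ. The meridian scale is h = 1 and the parallel scale is k = 1/cos φ = sec φ.
Areal scale = h·k = 1 × sec φ; at 50.4°, h = 1.000, k = 1.569, so h·k = 1.569.
True area = apparent / (areal scale) = 70800 / 1.569 ≈ 45100 km².

45100 km²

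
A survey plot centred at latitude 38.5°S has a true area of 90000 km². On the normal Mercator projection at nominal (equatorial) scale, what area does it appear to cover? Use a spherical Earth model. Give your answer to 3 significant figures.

The Mercator projection is conformal; its linear scale factor is the same in every direction and equals sec φ = 1/cos φ.
Areal scale = k² = sec²φ = 1/cos²(38.5°) = 1/0.7826² = 1.633.
Apparent area = 90000 × 1.633 ≈ 147000 km².

147000 km²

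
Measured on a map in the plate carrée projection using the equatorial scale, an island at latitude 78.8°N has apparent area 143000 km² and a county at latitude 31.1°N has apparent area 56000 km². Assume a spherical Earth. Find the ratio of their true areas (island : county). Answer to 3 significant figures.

On the plate carrée, areal scale = h·k = 1 × sec φ, so true area = apparent × cos φ.
True area of island: 143000 × cos(78.8°) = 143000 × 0.1942 = 27780 km².
True area of county: 56000 × cos(31.1°) = 56000 × 0.8563 = 47950 km².
Ratio = 27780 / 47950 ≈ 0.579.

0.579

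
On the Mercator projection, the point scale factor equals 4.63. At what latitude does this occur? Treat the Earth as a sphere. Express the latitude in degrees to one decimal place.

77.5°

Mercator scale is k = sec φ = 1/cos φ.
1/cos φ = 4.63  ⇒  cos φ = 0.2160  ⇒  φ = arccos(0.2160) ≈ 77.5°.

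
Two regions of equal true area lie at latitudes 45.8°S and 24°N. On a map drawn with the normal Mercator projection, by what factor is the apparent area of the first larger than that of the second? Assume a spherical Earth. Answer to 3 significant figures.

1.72

Mercator is conformal with k = sec φ, so areal scale = k² = sec²φ.
At 45.8°: sec²(45.8°) = 1/0.6972² = 2.057.
At 24°: sec²(24°) = 1/0.9135² = 1.198.
Ratio = 2.057/1.198 = cos²(24°)/cos²(45.8°) ≈ 1.72.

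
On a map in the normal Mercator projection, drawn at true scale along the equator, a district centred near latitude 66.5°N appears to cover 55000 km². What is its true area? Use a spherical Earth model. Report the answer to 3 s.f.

8750 km²

The Mercator projection is conformal; its linear scale factor is the same in every direction and equals sec φ = 1/cos φ.
Areal scale = k² = sec²φ = 1/cos²(66.5°) = 1/0.3987² = 6.289.
True area = apparent / (areal scale) = 55000 / 6.289 ≈ 8750 km².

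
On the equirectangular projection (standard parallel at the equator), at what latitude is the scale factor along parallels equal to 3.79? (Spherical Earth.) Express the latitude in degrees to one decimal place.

Plate carrée: h = 1, k = sec φ along parallels.
sec φ = 3.79  ⇒  cos φ = 0.2639  ⇒  φ ≈ 74.7°.

74.7°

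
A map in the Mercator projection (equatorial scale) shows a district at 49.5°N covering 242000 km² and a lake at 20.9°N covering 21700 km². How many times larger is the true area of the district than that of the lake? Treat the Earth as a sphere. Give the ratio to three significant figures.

5.39

Since Mercator area scale is 1/cos²φ, the true area equals the apparent area multiplied by cos²φ.
True area of district: 242000 × cos²(49.5°) = 242000 × 0.4218 = 102100 km².
True area of lake: 21700 × cos²(20.9°) = 21700 × 0.8727 = 18940 km².
Ratio = 102100 / 18940 ≈ 5.39.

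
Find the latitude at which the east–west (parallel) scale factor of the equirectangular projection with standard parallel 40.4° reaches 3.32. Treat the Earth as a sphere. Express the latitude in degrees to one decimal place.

76.7°

With standard parallel φ₀ = 40.4°, the equirectangular projection gives x = Rλ cos φ₀, y = Rφ, so h = 1 and k = cos 40.4° / cos φ.
k = cos φ₀ / cos φ = 3.32  ⇒  cos φ = cos 40.4° / 3.32 = 0.2294.
φ = arccos(0.2294) ≈ 76.7°.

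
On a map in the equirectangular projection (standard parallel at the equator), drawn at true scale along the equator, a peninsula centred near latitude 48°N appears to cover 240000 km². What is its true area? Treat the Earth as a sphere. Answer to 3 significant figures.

161000 km²

For the equirectangular projection with φ₀ = 0 (plate carrée), h = 1 along meridians and k = sec φ along parallels.
Areal scale = h·k = 1 × sec φ; at 48°, h = 1.000, k = 1.494, so h·k = 1.494.
True area = apparent / (areal scale) = 240000 / 1.494 ≈ 161000 km².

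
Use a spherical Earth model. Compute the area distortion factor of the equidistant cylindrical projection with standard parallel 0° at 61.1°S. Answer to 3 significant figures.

Plate carrée maps x = Rλ, y = Rφ. The meridian scale is h = 1 and the parallel scale is k = 1/cos φ = sec φ.
Areal scale = h·k = 1 × sec φ; at 61.1°, h = 1.000, k = 2.069, so h·k = 2.069.

2.07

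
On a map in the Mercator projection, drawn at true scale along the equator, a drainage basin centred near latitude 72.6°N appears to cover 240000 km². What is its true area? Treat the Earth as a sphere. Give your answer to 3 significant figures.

21500 km²

Mercator is conformal, so the point scale is isotropic: h = k = sec φ = 1/cos φ.
Areal scale = k² = sec²φ = 1/cos²(72.6°) = 1/0.2990² = 11.18.
True area = apparent / (areal scale) = 240000 / 11.18 ≈ 21500 km².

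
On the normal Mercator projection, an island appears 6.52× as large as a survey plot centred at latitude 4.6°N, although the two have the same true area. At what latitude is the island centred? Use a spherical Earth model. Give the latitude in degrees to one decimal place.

67.0°

For equal true areas on Mercator, apparent areas scale as sec²φ, so the ratio is cos²φ₂ / cos²φ₁.
cos²φ₂ / cos²φ₁ = 6.52  ⇒  cos φ₁ = cos 4.6° / √6.52 = 0.9968/2.553 = 0.3904.
φ₁ = arccos(0.3904) ≈ 67.0°.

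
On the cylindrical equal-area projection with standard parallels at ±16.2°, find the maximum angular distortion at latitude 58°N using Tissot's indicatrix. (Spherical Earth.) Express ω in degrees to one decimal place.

For cylindrical equal-area with standard parallel φ₀, h = cos φ / cos φ₀ and k = cos φ₀ / cos φ, so h·k = 1.
At 58°: h = 0.5518, k = 1.812; principal scales a = 1.812, b = 0.5518.
sin(ω/2) = (a − b)/(a + b) = 1.260/2.364 = 0.5331, so ω = 2 arcsin(0.5331) ≈ 64.4°.

64.4°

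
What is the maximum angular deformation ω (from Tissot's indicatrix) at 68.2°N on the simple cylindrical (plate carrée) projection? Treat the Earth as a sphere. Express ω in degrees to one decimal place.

54.6°

For the equirectangular projection with φ₀ = 0 (plate carrée), h = 1 along meridians and k = sec φ along parallels.
At 68.2°: h = 1.000, k = 2.693; principal scales a = 2.693, b = 1.000.
sin(ω/2) = (a − b)/(a + b) = 1.693/3.693 = 0.4584, so ω = 2 arcsin(0.4584) ≈ 54.6°.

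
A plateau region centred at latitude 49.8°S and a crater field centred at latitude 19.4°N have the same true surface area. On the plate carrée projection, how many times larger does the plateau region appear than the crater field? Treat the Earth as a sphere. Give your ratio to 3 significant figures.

1.46

Plate carrée maps x = Rλ, y = Rφ. The meridian scale is h = 1 and the parallel scale is k = 1/cos φ = sec φ.
Areal scale at 49.8°: h·k = 1.000 × 1.549 = 1.549.
Areal scale at 19.4°: h·k = 1.000 × 1.060 = 1.060.
Ratio = 1.549/1.060 ≈ 1.46.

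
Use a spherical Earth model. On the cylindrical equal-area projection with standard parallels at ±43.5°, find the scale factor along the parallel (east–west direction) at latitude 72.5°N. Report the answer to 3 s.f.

2.41

For cylindrical equal-area with standard parallel φ₀, h = cos φ / cos φ₀ and k = cos φ₀ / cos φ, so h·k = 1.
k = cos 43.5° / cos 72.5° = 0.7254/0.3007 = 2.412.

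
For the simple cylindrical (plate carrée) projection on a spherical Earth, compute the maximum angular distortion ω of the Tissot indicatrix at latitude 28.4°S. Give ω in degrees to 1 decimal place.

7.3°

For the equirectangular projection with φ₀ = 0 (plate carrée), h = 1 along meridians and k = sec φ along parallels.
At 28.4°: h = 1.000, k = 1.137; principal scales a = 1.137, b = 1.000.
sin(ω/2) = (a − b)/(a + b) = 0.1368/2.137 = 0.06403, so ω = 2 arcsin(0.06403) ≈ 7.3°.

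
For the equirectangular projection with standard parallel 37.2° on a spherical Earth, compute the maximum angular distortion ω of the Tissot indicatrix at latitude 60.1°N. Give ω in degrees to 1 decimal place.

26.6°

The equidistant cylindrical projection with φ₀ = 37.2° has h = 1 (meridians true) and k = cos φ₀ / cos φ along parallels.
At 60.1°: h = 1.000, k = 1.598; principal scales a = 1.598, b = 1.000.
sin(ω/2) = (a − b)/(a + b) = 0.5979/2.598 = 0.2301, so ω = 2 arcsin(0.2301) ≈ 26.6°.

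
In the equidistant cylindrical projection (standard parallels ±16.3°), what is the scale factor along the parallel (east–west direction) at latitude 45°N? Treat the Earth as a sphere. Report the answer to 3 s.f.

With standard parallel φ₀ = 16.3°, the equirectangular projection gives x = Rλ cos φ₀, y = Rφ, so h = 1 and k = cos 16.3° / cos φ.
k = cos 16.3° / cos 45° = 0.9598/0.7071 = 1.357.

1.36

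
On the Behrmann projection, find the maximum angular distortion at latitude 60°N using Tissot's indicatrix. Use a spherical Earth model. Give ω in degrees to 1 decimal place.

60.0°

Behrmann is a cylindrical equal-area projection with standard parallels at ±30°. For cylindrical equal-area with standard parallel φ₀, h = cos φ / cos φ₀ and k = cos φ₀ / cos φ, so h·k = 1.
At 60°: h = 0.5774, k = 1.732; principal scales a = 1.732, b = 0.5774.
sin(ω/2) = (a − b)/(a + b) = 1.155/2.309 = 0.5000, so ω = 2 arcsin(0.5000) ≈ 60.0°.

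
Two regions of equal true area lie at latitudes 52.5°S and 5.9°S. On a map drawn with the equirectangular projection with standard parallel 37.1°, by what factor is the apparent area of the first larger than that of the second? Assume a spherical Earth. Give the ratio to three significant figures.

The equidistant cylindrical projection with φ₀ = 37.1° has h = 1 (meridians true) and k = cos φ₀ / cos φ along parallels.
Areal scale at 52.5°: h·k = 1.000 × 1.310 = 1.310.
Areal scale at 5.9°: h·k = 1.000 × 0.8018 = 0.8018.
Ratio = 1.310/0.8018 ≈ 1.63.

1.63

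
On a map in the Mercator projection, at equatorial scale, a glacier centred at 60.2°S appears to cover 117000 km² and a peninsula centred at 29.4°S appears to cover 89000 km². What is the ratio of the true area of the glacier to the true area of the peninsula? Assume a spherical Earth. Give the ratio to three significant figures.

Since Mercator area scale is 1/cos²φ, the true area equals the apparent area multiplied by cos²φ.
True area of glacier: 117000 × cos²(60.2°) = 117000 × 0.2470 = 28900 km².
True area of peninsula: 89000 × cos²(29.4°) = 89000 × 0.7590 = 67550 km².
Ratio = 28900 / 67550 ≈ 0.428.

0.428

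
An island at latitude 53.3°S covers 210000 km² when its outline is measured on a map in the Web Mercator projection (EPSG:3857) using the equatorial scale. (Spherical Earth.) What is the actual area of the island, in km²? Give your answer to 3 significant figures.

75000 km²

For Mercator, h = k = sec φ (a conformal cylindrical projection has a single point scale, 1/cos φ).
Areal scale = k² = sec²φ = 1/cos²(53.3°) = 1/0.5976² = 2.800.
True area = apparent / (areal scale) = 210000 / 2.800 ≈ 75000 km².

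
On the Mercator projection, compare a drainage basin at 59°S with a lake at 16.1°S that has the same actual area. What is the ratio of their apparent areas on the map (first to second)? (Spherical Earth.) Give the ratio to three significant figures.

3.48

Mercator is conformal with k = sec φ, so areal scale = k² = sec²φ.
At 59°: sec²(59°) = 1/0.5150² = 3.770.
At 16.1°: sec²(16.1°) = 1/0.9608² = 1.083.
Ratio = 3.770/1.083 = cos²(16.1°)/cos²(59°) ≈ 3.48.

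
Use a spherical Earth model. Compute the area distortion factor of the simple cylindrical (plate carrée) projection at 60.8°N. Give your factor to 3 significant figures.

2.05

In the plate carrée (x = Rλ, y = Rφ), meridians are true-scale (h = 1) and parallels are stretched by k = sec φ.
Areal scale = h·k = 1 × sec φ; at 60.8°, h = 1.000, k = 2.050, so h·k = 2.050.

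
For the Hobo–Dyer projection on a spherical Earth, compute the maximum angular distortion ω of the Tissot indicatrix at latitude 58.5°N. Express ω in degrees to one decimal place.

46.5°

Hobo–Dyer is a cylindrical equal-area projection with standard parallels at ±37.5°. For cylindrical equal-area with standard parallel φ₀, h = cos φ / cos φ₀ and k = cos φ₀ / cos φ, so h·k = 1.
At 58.5°: h = 0.6586, k = 1.518; principal scales a = 1.518, b = 0.6586.
sin(ω/2) = (a − b)/(a + b) = 0.8598/2.177 = 0.3949, so ω = 2 arcsin(0.3949) ≈ 46.5°.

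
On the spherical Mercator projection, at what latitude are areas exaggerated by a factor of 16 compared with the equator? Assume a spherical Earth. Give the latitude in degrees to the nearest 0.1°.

Mercator areal scale is sec²φ.
sec²φ = 16  ⇒  cos²φ = 0.06250  ⇒  cos φ = 0.2500.
φ = arccos(0.2500) ≈ 75.5°.

75.5°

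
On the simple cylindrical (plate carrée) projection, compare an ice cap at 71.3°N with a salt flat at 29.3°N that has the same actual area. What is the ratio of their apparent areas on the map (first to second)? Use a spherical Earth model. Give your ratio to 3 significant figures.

2.72

For the equirectangular projection with φ₀ = 0 (plate carrée), h = 1 along meridians and k = sec φ along parallels.
Areal scale at 71.3°: h·k = 1.000 × 3.119 = 3.119.
Areal scale at 29.3°: h·k = 1.000 × 1.147 = 1.147.
Ratio = 3.119/1.147 ≈ 2.72.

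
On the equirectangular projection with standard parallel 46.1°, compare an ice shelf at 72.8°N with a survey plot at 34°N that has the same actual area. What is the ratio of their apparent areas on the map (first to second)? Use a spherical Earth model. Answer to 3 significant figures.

2.80

With standard parallel φ₀ = 46.1°, the equirectangular projection gives x = Rλ cos φ₀, y = Rφ, so h = 1 and k = cos 46.1° / cos φ.
Areal scale at 72.8°: h·k = 1.000 × 2.345 = 2.345.
Areal scale at 34°: h·k = 1.000 × 0.8364 = 0.8364.
Ratio = 2.345/0.8364 ≈ 2.80.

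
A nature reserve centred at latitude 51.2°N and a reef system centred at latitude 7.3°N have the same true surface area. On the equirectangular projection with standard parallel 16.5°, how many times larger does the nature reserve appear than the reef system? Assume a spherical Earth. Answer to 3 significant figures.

1.58

The equidistant cylindrical projection with φ₀ = 16.5° has h = 1 (meridians true) and k = cos φ₀ / cos φ along parallels.
Areal scale at 51.2°: h·k = 1.000 × 1.530 = 1.530.
Areal scale at 7.3°: h·k = 1.000 × 0.9667 = 0.9667.
Ratio = 1.530/0.9667 ≈ 1.58.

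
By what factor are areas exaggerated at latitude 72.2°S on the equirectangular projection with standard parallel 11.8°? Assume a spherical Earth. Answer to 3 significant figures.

The equidistant cylindrical projection with φ₀ = 11.8° has h = 1 (meridians true) and k = cos φ₀ / cos φ along parallels.
Areal scale = h·k = 1 × cos φ₀ / cos φ; at 72.2°, h = 1.000, k = 3.202, so h·k = 3.202.

3.20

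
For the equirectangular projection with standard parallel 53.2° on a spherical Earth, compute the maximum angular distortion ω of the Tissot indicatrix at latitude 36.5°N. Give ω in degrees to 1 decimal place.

16.8°

With standard parallel φ₀ = 53.2°, the equirectangular projection gives x = Rλ cos φ₀, y = Rφ, so h = 1 and k = cos 53.2° / cos φ.
At 36.5°: h = 1.000, k = 0.7452; principal scales a = 1.000, b = 0.7452.
sin(ω/2) = (a − b)/(a + b) = 0.2548/1.745 = 0.1460, so ω = 2 arcsin(0.1460) ≈ 16.8°.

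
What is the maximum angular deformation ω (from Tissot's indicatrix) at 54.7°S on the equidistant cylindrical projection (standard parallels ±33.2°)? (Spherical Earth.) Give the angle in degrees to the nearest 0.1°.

In the equirectangular projection with standard parallel φ₀ = 33.2° (x = Rλ cos φ₀, y = Rφ), meridians are true-scale (h = 1) and the parallel scale is k = cos φ₀ / cos φ.
At 54.7°: h = 1.000, k = 1.448; principal scales a = 1.448, b = 1.000.
sin(ω/2) = (a − b)/(a + b) = 0.4480/2.448 = 0.1830, so ω = 2 arcsin(0.1830) ≈ 21.1°.

21.1°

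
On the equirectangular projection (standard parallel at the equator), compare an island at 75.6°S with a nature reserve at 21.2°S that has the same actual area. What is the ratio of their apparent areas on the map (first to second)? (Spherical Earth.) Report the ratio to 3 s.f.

3.75

In the plate carrée (x = Rλ, y = Rφ), meridians are true-scale (h = 1) and parallels are stretched by k = sec φ.
Areal scale at 75.6°: h·k = 1.000 × 4.021 = 4.021.
Areal scale at 21.2°: h·k = 1.000 × 1.073 = 1.073.
Ratio = 4.021/1.073 ≈ 3.75.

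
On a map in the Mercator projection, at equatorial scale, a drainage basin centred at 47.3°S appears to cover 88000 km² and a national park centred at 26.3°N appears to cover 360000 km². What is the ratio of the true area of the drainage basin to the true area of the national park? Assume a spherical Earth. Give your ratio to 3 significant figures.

Since Mercator area scale is 1/cos²φ, the true area equals the apparent area multiplied by cos²φ.
True area of drainage basin: 88000 × cos²(47.3°) = 88000 × 0.4599 = 40470 km².
True area of national park: 360000 × cos²(26.3°) = 360000 × 0.8037 = 289300 km².
Ratio = 40470 / 289300 ≈ 0.140.

0.140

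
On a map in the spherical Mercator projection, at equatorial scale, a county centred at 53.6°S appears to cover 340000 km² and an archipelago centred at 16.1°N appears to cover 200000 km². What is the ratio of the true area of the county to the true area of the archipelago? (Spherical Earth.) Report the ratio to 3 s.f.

Since Mercator area scale is 1/cos²φ, the true area equals the apparent area multiplied by cos²φ.
True area of county: 340000 × cos²(53.6°) = 340000 × 0.3521 = 119700 km².
True area of archipelago: 200000 × cos²(16.1°) = 200000 × 0.9231 = 184600 km².
Ratio = 119700 / 184600 ≈ 0.649.

0.649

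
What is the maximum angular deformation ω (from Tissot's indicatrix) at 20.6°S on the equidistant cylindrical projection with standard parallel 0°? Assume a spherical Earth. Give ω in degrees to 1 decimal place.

3.8°

Plate carrée maps x = Rλ, y = Rφ. The meridian scale is h = 1 and the parallel scale is k = 1/cos φ = sec φ.
At 20.6°: h = 1.000, k = 1.068; principal scales a = 1.068, b = 1.000.
sin(ω/2) = (a − b)/(a + b) = 0.06831/2.068 = 0.03303, so ω = 2 arcsin(0.03303) ≈ 3.8°.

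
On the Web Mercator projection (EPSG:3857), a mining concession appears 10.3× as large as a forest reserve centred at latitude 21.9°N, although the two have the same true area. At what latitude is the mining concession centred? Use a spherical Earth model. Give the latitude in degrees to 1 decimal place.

73.2°

Mercator areal scale is sec²φ, so apparent-area ratio = sec²φ₁ / sec²φ₂ = cos²φ₂ / cos²φ₁.
cos²φ₂ / cos²φ₁ = 10.3  ⇒  cos φ₁ = cos 21.9° / √10.3 = 0.9278/3.209 = 0.2891.
φ₁ = arccos(0.2891) ≈ 73.2°.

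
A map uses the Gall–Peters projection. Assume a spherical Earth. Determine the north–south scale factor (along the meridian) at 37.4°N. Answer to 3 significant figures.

The Gall–Peters projection is cylindrical equal-area with φ₀ = 45°. A cylindrical equal-area projection with standard parallel φ₀ has meridian scale h = cos φ / cos φ₀ and parallel scale k = cos φ₀ / cos φ (so areas are preserved, h·k = 1).
h = cos 37.4° / cos 45° = 0.7944/0.7071 = 1.123.

1.12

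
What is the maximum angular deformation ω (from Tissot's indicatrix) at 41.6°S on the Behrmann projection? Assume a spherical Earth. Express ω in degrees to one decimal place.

Behrmann is a cylindrical equal-area projection with standard parallels at ±30°. A cylindrical equal-area projection with standard parallel φ₀ has meridian scale h = cos φ / cos φ₀ and parallel scale k = cos φ₀ / cos φ (so areas are preserved, h·k = 1).
At 41.6°: h = 0.8635, k = 1.158; principal scales a = 1.158, b = 0.8635.
sin(ω/2) = (a − b)/(a + b) = 0.2946/2.022 = 0.1457, so ω = 2 arcsin(0.1457) ≈ 16.8°.

16.8°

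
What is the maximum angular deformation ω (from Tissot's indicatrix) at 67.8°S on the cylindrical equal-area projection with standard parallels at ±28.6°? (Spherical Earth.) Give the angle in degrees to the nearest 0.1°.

86.9°

Cylindrical equal-area (φ₀ = 28.6°): h = cos φ / cos 28.6° along meridians, k = cos 28.6° / cos φ along parallels; h·k = 1.
At 67.8°: h = 0.4304, k = 2.324; principal scales a = 2.324, b = 0.4304.
sin(ω/2) = (a − b)/(a + b) = 1.893/2.754 = 0.6875, so ω = 2 arcsin(0.6875) ≈ 86.9°.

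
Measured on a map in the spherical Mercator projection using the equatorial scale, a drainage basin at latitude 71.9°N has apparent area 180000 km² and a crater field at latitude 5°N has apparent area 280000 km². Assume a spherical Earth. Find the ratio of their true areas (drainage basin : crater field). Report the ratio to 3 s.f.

0.0625

Since Mercator area scale is 1/cos²φ, the true area equals the apparent area multiplied by cos²φ.
True area of drainage basin: 180000 × cos²(71.9°) = 180000 × 0.09652 = 17370 km².
True area of crater field: 280000 × cos²(5°) = 280000 × 0.9924 = 277900 km².
Ratio = 17370 / 277900 ≈ 0.0625.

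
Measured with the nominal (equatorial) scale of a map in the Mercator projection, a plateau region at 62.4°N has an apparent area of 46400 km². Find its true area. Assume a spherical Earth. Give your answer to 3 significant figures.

Mercator is conformal, so the point scale is isotropic: h = k = sec φ = 1/cos φ.
Areal scale = k² = sec²φ = 1/cos²(62.4°) = 1/0.4633² = 4.659.
True area = apparent / (areal scale) = 46400 / 4.659 ≈ 9960 km².

9960 km²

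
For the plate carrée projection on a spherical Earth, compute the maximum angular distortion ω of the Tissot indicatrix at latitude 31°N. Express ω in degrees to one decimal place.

In the plate carrée (x = Rλ, y = Rφ), meridians are true-scale (h = 1) and parallels are stretched by k = sec φ.
At 31°: h = 1.000, k = 1.167; principal scales a = 1.167, b = 1.000.
sin(ω/2) = (a − b)/(a + b) = 0.1666/2.167 = 0.07691, so ω = 2 arcsin(0.07691) ≈ 8.8°.

8.8°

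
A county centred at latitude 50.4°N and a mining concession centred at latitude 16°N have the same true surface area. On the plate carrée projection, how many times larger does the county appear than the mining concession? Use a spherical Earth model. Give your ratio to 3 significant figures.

1.51

For the equirectangular projection with φ₀ = 0 (plate carrée), h = 1 along meridians and k = sec φ along parallels.
Areal scale at 50.4°: h·k = 1.000 × 1.569 = 1.569.
Areal scale at 16°: h·k = 1.000 × 1.040 = 1.040.
Ratio = 1.569/1.040 ≈ 1.51.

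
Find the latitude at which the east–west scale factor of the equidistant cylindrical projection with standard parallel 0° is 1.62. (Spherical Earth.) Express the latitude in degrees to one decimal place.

51.9°

Plate carrée: h = 1, k = sec φ along parallels.
sec φ = 1.62  ⇒  cos φ = 0.6173  ⇒  φ ≈ 51.9°.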